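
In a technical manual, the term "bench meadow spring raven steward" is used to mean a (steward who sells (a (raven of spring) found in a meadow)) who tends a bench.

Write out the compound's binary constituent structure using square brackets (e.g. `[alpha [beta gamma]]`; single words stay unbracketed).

Whole compound: head "steward" (specifically "meadow spring raven steward"), modifier "bench".
Inside "meadow spring raven steward": head "steward", modifier "meadow spring raven".
Inside "meadow spring raven": head "raven" (specifically "spring raven"), modifier "meadow".
Inside "spring raven": head "raven", modifier "spring".
So the structure is [bench [[meadow [spring raven]] steward]].

[bench [[meadow [spring raven]] steward]]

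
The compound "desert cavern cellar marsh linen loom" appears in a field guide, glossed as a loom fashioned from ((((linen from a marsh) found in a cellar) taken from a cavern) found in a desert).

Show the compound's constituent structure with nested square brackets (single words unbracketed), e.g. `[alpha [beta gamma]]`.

Whole compound: head "loom", modifier "desert cavern cellar marsh linen".
Inside "desert cavern cellar marsh linen": head "linen" (specifically "cavern cellar marsh linen"), modifier "desert".
Inside "cavern cellar marsh linen": head "linen" (specifically "cellar marsh linen"), modifier "cavern".
Inside "cellar marsh linen": head "linen" (specifically "marsh linen"), modifier "cellar".
Inside "marsh linen": head "linen", modifier "marsh".
So the structure is [[desert [cavern [cellar [marsh linen]]]] loom].

[[desert [cavern [cellar [marsh linen]]]] loom]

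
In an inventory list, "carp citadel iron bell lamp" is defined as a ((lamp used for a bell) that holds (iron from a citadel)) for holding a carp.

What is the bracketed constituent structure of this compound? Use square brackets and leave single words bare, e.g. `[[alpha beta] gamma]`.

At the top level: head "lamp" (specifically "citadel iron bell lamp"); modifier "carp".
Within "citadel iron bell lamp", the head is "lamp" (specifically "bell lamp") and the modifier is "citadel iron".
Within "citadel iron", the head is "iron" and the modifier is "citadel".
Within "bell lamp", the head is "lamp" and the modifier is "bell".
Putting it together: [carp [[citadel iron] [bell lamp]]].

[carp [[citadel iron] [bell lamp]]]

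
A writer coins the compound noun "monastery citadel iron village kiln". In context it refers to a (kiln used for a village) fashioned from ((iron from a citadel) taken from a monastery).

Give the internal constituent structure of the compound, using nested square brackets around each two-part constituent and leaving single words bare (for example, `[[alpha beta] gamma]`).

[[monastery [citadel iron]] [village kiln]]

The outermost head in the paraphrase is "kiln" (specifically "village kiln"), modified by "monastery citadel iron".
"monastery citadel iron" → head "iron" (specifically "citadel iron"), modifier "monastery".
"citadel iron" → head "iron", modifier "citadel".
"village kiln" → head "kiln", modifier "village".
Putting it together: [[monastery [citadel iron]] [village kiln]].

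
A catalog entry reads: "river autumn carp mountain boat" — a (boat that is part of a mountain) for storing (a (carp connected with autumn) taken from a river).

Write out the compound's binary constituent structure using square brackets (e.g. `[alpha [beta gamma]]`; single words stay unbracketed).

[[river [autumn carp]] [mountain boat]]

Overall it is a kind of boat (specifically "mountain boat"); the modifier is "river autumn carp".
"river autumn carp" → head "carp" (specifically "autumn carp"), modifier "river".
"autumn carp" → head "carp", modifier "autumn".
"mountain boat" → head "boat", modifier "mountain".
Putting it together: [[river [autumn carp]] [mountain boat]].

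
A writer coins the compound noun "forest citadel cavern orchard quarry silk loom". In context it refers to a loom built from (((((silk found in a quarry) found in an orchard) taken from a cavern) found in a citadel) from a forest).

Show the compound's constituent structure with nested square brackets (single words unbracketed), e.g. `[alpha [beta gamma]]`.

[[forest [citadel [cavern [orchard [quarry silk]]]]] loom]

The outermost head in the paraphrase is "loom", modified by "forest citadel cavern orchard quarry silk".
"forest citadel cavern orchard quarry silk" → head "silk" (specifically "citadel cavern orchard quarry silk"), modifier "forest".
"citadel cavern orchard quarry silk" → head "silk" (specifically "cavern orchard quarry silk"), modifier "citadel".
"cavern orchard quarry silk" → head "silk" (specifically "orchard quarry silk"), modifier "cavern".
"orchard quarry silk" → head "silk" (specifically "quarry silk"), modifier "orchard".
"quarry silk" → head "silk", modifier "quarry".
Putting it together: [[forest [citadel [cavern [orchard [quarry silk]]]]] loom].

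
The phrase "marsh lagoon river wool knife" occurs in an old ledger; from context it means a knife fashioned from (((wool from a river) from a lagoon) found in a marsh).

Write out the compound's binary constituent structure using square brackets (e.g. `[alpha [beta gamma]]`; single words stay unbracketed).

Overall it is a kind of knife; the modifier is "marsh lagoon river wool".
Inside "marsh lagoon river wool": head "wool" (specifically "lagoon river wool"), modifier "marsh".
Inside "lagoon river wool": head "wool" (specifically "river wool"), modifier "lagoon".
Inside "river wool": head "wool", modifier "river".
So the structure is [[marsh [lagoon [river wool]]] knife].

[[marsh [lagoon [river wool]]] knife]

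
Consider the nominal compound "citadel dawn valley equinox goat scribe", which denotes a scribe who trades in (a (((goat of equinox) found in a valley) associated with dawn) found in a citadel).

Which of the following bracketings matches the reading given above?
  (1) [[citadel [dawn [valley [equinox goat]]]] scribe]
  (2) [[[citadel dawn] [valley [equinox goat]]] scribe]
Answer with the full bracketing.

The paraphrase's head is the "scribe" part ("scribe"); its modifier is "citadel dawn valley equinox goat".
That top-level split, carried through the inner groups, gives [[citadel [dawn [valley [equinox goat]]]] scribe].

[[citadel [dawn [valley [equinox goat]]]] scribe]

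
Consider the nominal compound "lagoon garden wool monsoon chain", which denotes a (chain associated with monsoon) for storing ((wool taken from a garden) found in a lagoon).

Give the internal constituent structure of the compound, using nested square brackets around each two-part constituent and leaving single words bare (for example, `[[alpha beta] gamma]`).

Overall it is a kind of chain (specifically "monsoon chain"); the modifier is "lagoon garden wool".
Within "lagoon garden wool", the head is "wool" (specifically "garden wool") and the modifier is "lagoon".
Within "garden wool", the head is "wool" and the modifier is "garden".
Within "monsoon chain", the head is "chain" and the modifier is "monsoon".
So the structure is [[lagoon [garden wool]] [monsoon chain]].

[[lagoon [garden wool]] [monsoon chain]]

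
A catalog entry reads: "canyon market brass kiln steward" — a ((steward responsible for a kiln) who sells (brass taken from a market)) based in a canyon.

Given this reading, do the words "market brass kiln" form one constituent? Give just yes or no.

no

The top-level split is [canyon] [market brass kiln steward]; the full structure is [canyon [[market brass] [kiln steward]]].
"market brass kiln" straddles a constituent boundary, so it is not a single unit.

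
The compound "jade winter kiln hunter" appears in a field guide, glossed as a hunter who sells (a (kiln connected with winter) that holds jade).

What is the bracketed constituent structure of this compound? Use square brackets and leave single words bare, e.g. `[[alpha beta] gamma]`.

[[jade [winter kiln]] hunter]

At the top level: head "hunter"; modifier "jade winter kiln".
Inside "jade winter kiln": head "kiln" (specifically "winter kiln"), modifier "jade".
Inside "winter kiln": head "kiln", modifier "winter".
Assembled: [[jade [winter kiln]] hunter].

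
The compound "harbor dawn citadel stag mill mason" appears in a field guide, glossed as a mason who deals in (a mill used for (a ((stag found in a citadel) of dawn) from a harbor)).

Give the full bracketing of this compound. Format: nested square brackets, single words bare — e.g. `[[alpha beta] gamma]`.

[[[harbor [dawn [citadel stag]]] mill] mason]

Overall it is a kind of mason; the modifier is "harbor dawn citadel stag mill".
"harbor dawn citadel stag mill" → head "mill", modifier "harbor dawn citadel stag".
"harbor dawn citadel stag" → head "stag" (specifically "dawn citadel stag"), modifier "harbor".
"dawn citadel stag" → head "stag" (specifically "citadel stag"), modifier "dawn".
"citadel stag" → head "stag", modifier "citadel".
Assembled: [[[harbor [dawn [citadel stag]]] mill] mason].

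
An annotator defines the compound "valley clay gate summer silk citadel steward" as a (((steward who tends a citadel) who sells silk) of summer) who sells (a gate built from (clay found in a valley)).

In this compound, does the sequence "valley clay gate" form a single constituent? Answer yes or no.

yes

The paraphrase groups the words so that "valley clay gate" is one unit: it corresponds to a single parenthesized sub-phrase.
The full structure is [[[valley clay] gate] [summer [silk [citadel steward]]]], in which [valley clay gate] is a constituent.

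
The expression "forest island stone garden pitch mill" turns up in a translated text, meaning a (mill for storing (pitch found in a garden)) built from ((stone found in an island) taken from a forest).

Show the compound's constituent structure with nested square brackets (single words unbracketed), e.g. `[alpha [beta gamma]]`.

[[forest [island stone]] [[garden pitch] mill]]

The outermost head in the paraphrase is "mill" (specifically "garden pitch mill"), modified by "forest island stone".
Inside "forest island stone": head "stone" (specifically "island stone"), modifier "forest".
Inside "island stone": head "stone", modifier "island".
Inside "garden pitch mill": head "mill", modifier "garden pitch".
Inside "garden pitch": head "pitch", modifier "garden".
Putting it together: [[forest [island stone]] [[garden pitch] mill]].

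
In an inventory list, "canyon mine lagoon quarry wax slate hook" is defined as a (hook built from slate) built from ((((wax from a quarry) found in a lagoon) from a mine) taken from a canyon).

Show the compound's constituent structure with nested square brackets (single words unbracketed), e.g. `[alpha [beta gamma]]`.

Whole compound: head "hook" (specifically "slate hook"), modifier "canyon mine lagoon quarry wax".
Within "canyon mine lagoon quarry wax", the head is "wax" (specifically "mine lagoon quarry wax") and the modifier is "canyon".
Within "mine lagoon quarry wax", the head is "wax" (specifically "lagoon quarry wax") and the modifier is "mine".
Within "lagoon quarry wax", the head is "wax" (specifically "quarry wax") and the modifier is "lagoon".
Within "quarry wax", the head is "wax" and the modifier is "quarry".
Within "slate hook", the head is "hook" and the modifier is "slate".
Putting it together: [[canyon [mine [lagoon [quarry wax]]]] [slate hook]].

[[canyon [mine [lagoon [quarry wax]]]] [slate hook]]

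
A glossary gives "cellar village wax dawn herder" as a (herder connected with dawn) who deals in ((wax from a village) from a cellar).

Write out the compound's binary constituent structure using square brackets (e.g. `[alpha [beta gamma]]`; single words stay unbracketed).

[[cellar [village wax]] [dawn herder]]

The outermost head in the paraphrase is "herder" (specifically "dawn herder"), modified by "cellar village wax".
"cellar village wax" → head "wax" (specifically "village wax"), modifier "cellar".
"village wax" → head "wax", modifier "village".
"dawn herder" → head "herder", modifier "dawn".
So the structure is [[cellar [village wax]] [dawn herder]].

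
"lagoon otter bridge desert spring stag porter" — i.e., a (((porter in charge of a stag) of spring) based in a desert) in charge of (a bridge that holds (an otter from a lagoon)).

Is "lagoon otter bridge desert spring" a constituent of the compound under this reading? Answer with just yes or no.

no

The top-level split is [lagoon otter bridge] [desert spring stag porter]; the full structure is [[[lagoon otter] bridge] [desert [spring [stag porter]]]].
"lagoon otter bridge desert spring" straddles a constituent boundary, so it is not a single unit.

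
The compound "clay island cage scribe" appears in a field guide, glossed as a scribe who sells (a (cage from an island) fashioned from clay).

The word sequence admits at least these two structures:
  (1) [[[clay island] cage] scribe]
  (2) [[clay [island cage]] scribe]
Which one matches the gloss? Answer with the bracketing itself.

[[clay [island cage]] scribe]

The paraphrase's head is the "scribe" part ("scribe"); its modifier is "clay island cage".
That top-level split, carried through the inner groups, gives [[clay [island cage]] scribe].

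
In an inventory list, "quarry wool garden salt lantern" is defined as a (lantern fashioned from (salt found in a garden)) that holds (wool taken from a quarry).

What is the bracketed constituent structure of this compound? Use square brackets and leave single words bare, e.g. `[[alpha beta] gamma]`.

At the top level: head "lantern" (specifically "garden salt lantern"); modifier "quarry wool".
Within "quarry wool", the head is "wool" and the modifier is "quarry".
Within "garden salt lantern", the head is "lantern" and the modifier is "garden salt".
Within "garden salt", the head is "salt" and the modifier is "garden".
So the structure is [[quarry wool] [[garden salt] lantern]].

[[quarry wool] [[garden salt] lantern]]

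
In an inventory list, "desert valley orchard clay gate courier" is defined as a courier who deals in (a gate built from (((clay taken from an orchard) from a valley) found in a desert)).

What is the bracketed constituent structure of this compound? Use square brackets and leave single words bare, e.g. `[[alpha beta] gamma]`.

[[[desert [valley [orchard clay]]] gate] courier]

Whole compound: head "courier", modifier "desert valley orchard clay gate".
Inside "desert valley orchard clay gate": head "gate", modifier "desert valley orchard clay".
Inside "desert valley orchard clay": head "clay" (specifically "valley orchard clay"), modifier "desert".
Inside "valley orchard clay": head "clay" (specifically "orchard clay"), modifier "valley".
Inside "orchard clay": head "clay", modifier "orchard".
So the structure is [[[desert [valley [orchard clay]]] gate] courier].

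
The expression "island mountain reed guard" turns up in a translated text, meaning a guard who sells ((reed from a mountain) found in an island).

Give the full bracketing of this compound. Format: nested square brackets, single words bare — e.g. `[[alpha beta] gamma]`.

At the top level: head "guard"; modifier "island mountain reed".
"island mountain reed" → head "reed" (specifically "mountain reed"), modifier "island".
"mountain reed" → head "reed", modifier "mountain".
So the structure is [[island [mountain reed]] guard].

[[island [mountain reed]] guard]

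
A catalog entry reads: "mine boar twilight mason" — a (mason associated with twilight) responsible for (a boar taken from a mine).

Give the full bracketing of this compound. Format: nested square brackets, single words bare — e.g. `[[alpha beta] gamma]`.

[[mine boar] [twilight mason]]

Overall it is a kind of mason (specifically "twilight mason"); the modifier is "mine boar".
"mine boar" → head "boar", modifier "mine".
"twilight mason" → head "mason", modifier "twilight".
Assembled: [[mine boar] [twilight mason]].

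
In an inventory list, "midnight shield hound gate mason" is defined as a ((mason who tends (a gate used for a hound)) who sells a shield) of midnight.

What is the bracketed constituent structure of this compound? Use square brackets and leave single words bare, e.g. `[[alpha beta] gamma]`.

At the top level: head "mason" (specifically "shield hound gate mason"); modifier "midnight".
Within "shield hound gate mason", the head is "mason" (specifically "hound gate mason") and the modifier is "shield".
Within "hound gate mason", the head is "mason" and the modifier is "hound gate".
Within "hound gate", the head is "gate" and the modifier is "hound".
Putting it together: [midnight [shield [[hound gate] mason]]].

[midnight [shield [[hound gate] mason]]]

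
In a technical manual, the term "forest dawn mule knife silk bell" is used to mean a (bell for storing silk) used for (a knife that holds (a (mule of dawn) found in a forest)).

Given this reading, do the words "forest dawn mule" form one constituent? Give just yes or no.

yes

The paraphrase groups the words so that "forest dawn mule" is one unit: it corresponds to a single parenthesized sub-phrase.
The full structure is [[[forest [dawn mule]] knife] [silk bell]], in which [forest dawn mule] is a constituent.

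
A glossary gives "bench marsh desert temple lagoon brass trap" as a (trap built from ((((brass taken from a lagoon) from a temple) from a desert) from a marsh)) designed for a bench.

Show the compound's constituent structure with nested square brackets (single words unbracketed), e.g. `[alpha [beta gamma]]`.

Whole compound: head "trap" (specifically "marsh desert temple lagoon brass trap"), modifier "bench".
Inside "marsh desert temple lagoon brass trap": head "trap", modifier "marsh desert temple lagoon brass".
Inside "marsh desert temple lagoon brass": head "brass" (specifically "desert temple lagoon brass"), modifier "marsh".
Inside "desert temple lagoon brass": head "brass" (specifically "temple lagoon brass"), modifier "desert".
Inside "temple lagoon brass": head "brass" (specifically "lagoon brass"), modifier "temple".
Inside "lagoon brass": head "brass", modifier "lagoon".
So the structure is [bench [[marsh [desert [temple [lagoon brass]]]] trap]].

[bench [[marsh [desert [temple [lagoon brass]]]] trap]]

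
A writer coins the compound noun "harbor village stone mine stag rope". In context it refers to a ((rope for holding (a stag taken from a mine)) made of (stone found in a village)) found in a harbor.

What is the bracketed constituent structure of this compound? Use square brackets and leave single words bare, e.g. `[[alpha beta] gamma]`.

[harbor [[village stone] [[mine stag] rope]]]

At the top level: head "rope" (specifically "village stone mine stag rope"); modifier "harbor".
Inside "village stone mine stag rope": head "rope" (specifically "mine stag rope"), modifier "village stone".
Inside "village stone": head "stone", modifier "village".
Inside "mine stag rope": head "rope", modifier "mine stag".
Inside "mine stag": head "stag", modifier "mine".
So the structure is [harbor [[village stone] [[mine stag] rope]]].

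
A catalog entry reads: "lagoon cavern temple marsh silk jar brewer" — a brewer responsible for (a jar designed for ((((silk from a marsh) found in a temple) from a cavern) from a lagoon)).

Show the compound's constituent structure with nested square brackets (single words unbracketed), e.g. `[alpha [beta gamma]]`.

[[[lagoon [cavern [temple [marsh silk]]]] jar] brewer]

At the top level: head "brewer"; modifier "lagoon cavern temple marsh silk jar".
"lagoon cavern temple marsh silk jar" → head "jar", modifier "lagoon cavern temple marsh silk".
"lagoon cavern temple marsh silk" → head "silk" (specifically "cavern temple marsh silk"), modifier "lagoon".
"cavern temple marsh silk" → head "silk" (specifically "temple marsh silk"), modifier "cavern".
"temple marsh silk" → head "silk" (specifically "marsh silk"), modifier "temple".
"marsh silk" → head "silk", modifier "marsh".
So the structure is [[[lagoon [cavern [temple [marsh silk]]]] jar] brewer].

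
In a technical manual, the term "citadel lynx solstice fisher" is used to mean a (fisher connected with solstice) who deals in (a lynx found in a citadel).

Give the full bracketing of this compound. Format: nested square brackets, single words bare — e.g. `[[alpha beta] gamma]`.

Overall it is a kind of fisher (specifically "solstice fisher"); the modifier is "citadel lynx".
Within "citadel lynx", the head is "lynx" and the modifier is "citadel".
Within "solstice fisher", the head is "fisher" and the modifier is "solstice".
Putting it together: [[citadel lynx] [solstice fisher]].

[[citadel lynx] [solstice fisher]]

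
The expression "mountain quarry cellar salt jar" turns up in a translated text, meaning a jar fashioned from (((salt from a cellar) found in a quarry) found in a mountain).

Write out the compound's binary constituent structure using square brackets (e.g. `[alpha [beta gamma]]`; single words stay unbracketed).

The outermost head in the paraphrase is "jar", modified by "mountain quarry cellar salt".
"mountain quarry cellar salt" → head "salt" (specifically "quarry cellar salt"), modifier "mountain".
"quarry cellar salt" → head "salt" (specifically "cellar salt"), modifier "quarry".
"cellar salt" → head "salt", modifier "cellar".
Assembled: [[mountain [quarry [cellar salt]]] jar].

[[mountain [quarry [cellar salt]]] jar]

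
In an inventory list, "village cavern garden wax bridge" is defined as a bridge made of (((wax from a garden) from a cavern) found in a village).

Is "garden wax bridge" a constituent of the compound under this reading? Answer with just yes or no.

no

The top-level split is [village cavern garden wax] [bridge]; the full structure is [[village [cavern [garden wax]]] bridge].
"garden wax bridge" straddles a constituent boundary, so it is not a single unit.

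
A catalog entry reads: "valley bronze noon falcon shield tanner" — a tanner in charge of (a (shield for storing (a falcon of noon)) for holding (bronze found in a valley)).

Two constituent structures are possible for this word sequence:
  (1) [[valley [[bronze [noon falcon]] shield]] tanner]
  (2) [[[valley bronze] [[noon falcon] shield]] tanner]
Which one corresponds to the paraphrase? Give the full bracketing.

The paraphrase's head is the "tanner" part ("tanner"); its modifier is "valley bronze noon falcon shield".
That top-level split, carried through the inner groups, gives [[[valley bronze] [[noon falcon] shield]] tanner].

[[[valley bronze] [[noon falcon] shield]] tanner]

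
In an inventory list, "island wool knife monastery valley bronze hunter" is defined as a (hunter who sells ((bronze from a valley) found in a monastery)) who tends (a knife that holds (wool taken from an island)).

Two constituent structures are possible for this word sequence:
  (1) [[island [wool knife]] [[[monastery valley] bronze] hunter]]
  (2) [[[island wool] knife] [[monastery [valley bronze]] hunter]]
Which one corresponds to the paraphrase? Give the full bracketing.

The paraphrase's head is the "hunter" part ("monastery valley bronze hunter"); its modifier is "island wool knife".
That top-level split, carried through the inner groups, gives [[[island wool] knife] [[monastery [valley bronze]] hunter]].

[[[island wool] knife] [[monastery [valley bronze]] hunter]]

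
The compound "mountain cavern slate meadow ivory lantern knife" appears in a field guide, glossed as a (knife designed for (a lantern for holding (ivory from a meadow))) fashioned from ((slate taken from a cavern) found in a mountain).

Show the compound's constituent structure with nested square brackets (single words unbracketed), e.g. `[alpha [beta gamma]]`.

The outermost head in the paraphrase is "knife" (specifically "meadow ivory lantern knife"), modified by "mountain cavern slate".
Inside "mountain cavern slate": head "slate" (specifically "cavern slate"), modifier "mountain".
Inside "cavern slate": head "slate", modifier "cavern".
Inside "meadow ivory lantern knife": head "knife", modifier "meadow ivory lantern".
Inside "meadow ivory lantern": head "lantern", modifier "meadow ivory".
Inside "meadow ivory": head "ivory", modifier "meadow".
So the structure is [[mountain [cavern slate]] [[[meadow ivory] lantern] knife]].

[[mountain [cavern slate]] [[[meadow ivory] lantern] knife]]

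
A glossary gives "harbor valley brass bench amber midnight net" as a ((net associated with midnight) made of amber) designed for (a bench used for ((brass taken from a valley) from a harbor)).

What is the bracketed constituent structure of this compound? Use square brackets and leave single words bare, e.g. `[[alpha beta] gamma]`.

[[[harbor [valley brass]] bench] [amber [midnight net]]]

At the top level: head "net" (specifically "amber midnight net"); modifier "harbor valley brass bench".
Within "harbor valley brass bench", the head is "bench" and the modifier is "harbor valley brass".
Within "harbor valley brass", the head is "brass" (specifically "valley brass") and the modifier is "harbor".
Within "valley brass", the head is "brass" and the modifier is "valley".
Within "amber midnight net", the head is "net" (specifically "midnight net") and the modifier is "amber".
Within "midnight net", the head is "net" and the modifier is "midnight".
Putting it together: [[[harbor [valley brass]] bench] [amber [midnight net]]].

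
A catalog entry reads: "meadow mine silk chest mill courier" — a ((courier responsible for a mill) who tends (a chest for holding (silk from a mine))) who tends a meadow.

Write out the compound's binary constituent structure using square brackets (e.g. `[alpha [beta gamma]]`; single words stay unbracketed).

[meadow [[[mine silk] chest] [mill courier]]]

At the top level: head "courier" (specifically "mine silk chest mill courier"); modifier "meadow".
Inside "mine silk chest mill courier": head "courier" (specifically "mill courier"), modifier "mine silk chest".
Inside "mine silk chest": head "chest", modifier "mine silk".
Inside "mine silk": head "silk", modifier "mine".
Inside "mill courier": head "courier", modifier "mill".
So the structure is [meadow [[[mine silk] chest] [mill courier]]].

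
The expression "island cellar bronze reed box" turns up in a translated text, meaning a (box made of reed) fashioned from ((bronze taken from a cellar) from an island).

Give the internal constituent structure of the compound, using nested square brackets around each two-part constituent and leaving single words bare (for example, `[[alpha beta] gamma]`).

At the top level: head "box" (specifically "reed box"); modifier "island cellar bronze".
"island cellar bronze" → head "bronze" (specifically "cellar bronze"), modifier "island".
"cellar bronze" → head "bronze", modifier "cellar".
"reed box" → head "box", modifier "reed".
So the structure is [[island [cellar bronze]] [reed box]].

[[island [cellar bronze]] [reed box]]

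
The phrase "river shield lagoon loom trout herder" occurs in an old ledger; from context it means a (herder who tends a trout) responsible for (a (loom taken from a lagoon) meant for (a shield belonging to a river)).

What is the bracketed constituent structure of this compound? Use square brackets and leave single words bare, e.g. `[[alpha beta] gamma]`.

Overall it is a kind of herder (specifically "trout herder"); the modifier is "river shield lagoon loom".
Inside "river shield lagoon loom": head "loom" (specifically "lagoon loom"), modifier "river shield".
Inside "river shield": head "shield", modifier "river".
Inside "lagoon loom": head "loom", modifier "lagoon".
Inside "trout herder": head "herder", modifier "trout".
Assembled: [[[river shield] [lagoon loom]] [trout herder]].

[[[river shield] [lagoon loom]] [trout herder]]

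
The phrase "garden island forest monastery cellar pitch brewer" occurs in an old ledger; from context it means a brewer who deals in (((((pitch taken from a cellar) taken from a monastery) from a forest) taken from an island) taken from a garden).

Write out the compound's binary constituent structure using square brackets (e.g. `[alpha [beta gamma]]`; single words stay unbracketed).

[[garden [island [forest [monastery [cellar pitch]]]]] brewer]

At the top level: head "brewer"; modifier "garden island forest monastery cellar pitch".
Within "garden island forest monastery cellar pitch", the head is "pitch" (specifically "island forest monastery cellar pitch") and the modifier is "garden".
Within "island forest monastery cellar pitch", the head is "pitch" (specifically "forest monastery cellar pitch") and the modifier is "island".
Within "forest monastery cellar pitch", the head is "pitch" (specifically "monastery cellar pitch") and the modifier is "forest".
Within "monastery cellar pitch", the head is "pitch" (specifically "cellar pitch") and the modifier is "monastery".
Within "cellar pitch", the head is "pitch" and the modifier is "cellar".
So the structure is [[garden [island [forest [monastery [cellar pitch]]]]] brewer].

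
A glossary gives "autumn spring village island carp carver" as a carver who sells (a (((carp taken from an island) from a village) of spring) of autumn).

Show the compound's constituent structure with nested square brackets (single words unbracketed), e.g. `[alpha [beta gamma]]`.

[[autumn [spring [village [island carp]]]] carver]

At the top level: head "carver"; modifier "autumn spring village island carp".
Inside "autumn spring village island carp": head "carp" (specifically "spring village island carp"), modifier "autumn".
Inside "spring village island carp": head "carp" (specifically "village island carp"), modifier "spring".
Inside "village island carp": head "carp" (specifically "island carp"), modifier "village".
Inside "island carp": head "carp", modifier "island".
So the structure is [[autumn [spring [village [island carp]]]] carver].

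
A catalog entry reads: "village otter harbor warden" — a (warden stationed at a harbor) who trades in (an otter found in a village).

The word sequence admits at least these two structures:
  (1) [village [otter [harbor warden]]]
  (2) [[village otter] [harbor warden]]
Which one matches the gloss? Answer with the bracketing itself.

[[village otter] [harbor warden]]

The paraphrase's head is the "warden" part ("harbor warden"); its modifier is "village otter".
That top-level split, carried through the inner groups, gives [[village otter] [harbor warden]].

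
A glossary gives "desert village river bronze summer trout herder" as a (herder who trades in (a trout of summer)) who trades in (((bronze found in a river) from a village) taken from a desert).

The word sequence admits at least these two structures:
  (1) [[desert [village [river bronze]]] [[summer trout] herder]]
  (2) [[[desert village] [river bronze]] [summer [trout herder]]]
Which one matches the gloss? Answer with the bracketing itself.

[[desert [village [river bronze]]] [[summer trout] herder]]

The paraphrase's head is the "herder" part ("summer trout herder"); its modifier is "desert village river bronze".
That top-level split, carried through the inner groups, gives [[desert [village [river bronze]]] [[summer trout] herder]].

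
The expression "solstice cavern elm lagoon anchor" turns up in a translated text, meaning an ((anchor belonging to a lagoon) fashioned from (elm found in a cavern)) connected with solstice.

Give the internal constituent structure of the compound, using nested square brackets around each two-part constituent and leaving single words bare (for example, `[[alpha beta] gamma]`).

[solstice [[cavern elm] [lagoon anchor]]]

Whole compound: head "anchor" (specifically "cavern elm lagoon anchor"), modifier "solstice".
Within "cavern elm lagoon anchor", the head is "anchor" (specifically "lagoon anchor") and the modifier is "cavern elm".
Within "cavern elm", the head is "elm" and the modifier is "cavern".
Within "lagoon anchor", the head is "anchor" and the modifier is "lagoon".
So the structure is [solstice [[cavern elm] [lagoon anchor]]].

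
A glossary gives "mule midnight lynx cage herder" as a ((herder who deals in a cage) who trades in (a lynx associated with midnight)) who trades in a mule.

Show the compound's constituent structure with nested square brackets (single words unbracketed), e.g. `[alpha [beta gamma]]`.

The outermost head in the paraphrase is "herder" (specifically "midnight lynx cage herder"), modified by "mule".
Inside "midnight lynx cage herder": head "herder" (specifically "cage herder"), modifier "midnight lynx".
Inside "midnight lynx": head "lynx", modifier "midnight".
Inside "cage herder": head "herder", modifier "cage".
Putting it together: [mule [[midnight lynx] [cage herder]]].

[mule [[midnight lynx] [cage herder]]]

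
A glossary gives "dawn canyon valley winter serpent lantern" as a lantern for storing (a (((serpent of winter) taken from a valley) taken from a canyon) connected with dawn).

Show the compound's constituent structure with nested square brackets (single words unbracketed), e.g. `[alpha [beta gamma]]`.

The outermost head in the paraphrase is "lantern", modified by "dawn canyon valley winter serpent".
Within "dawn canyon valley winter serpent", the head is "serpent" (specifically "canyon valley winter serpent") and the modifier is "dawn".
Within "canyon valley winter serpent", the head is "serpent" (specifically "valley winter serpent") and the modifier is "canyon".
Within "valley winter serpent", the head is "serpent" (specifically "winter serpent") and the modifier is "valley".
Within "winter serpent", the head is "serpent" and the modifier is "winter".
Putting it together: [[dawn [canyon [valley [winter serpent]]]] lantern].

[[dawn [canyon [valley [winter serpent]]]] lantern]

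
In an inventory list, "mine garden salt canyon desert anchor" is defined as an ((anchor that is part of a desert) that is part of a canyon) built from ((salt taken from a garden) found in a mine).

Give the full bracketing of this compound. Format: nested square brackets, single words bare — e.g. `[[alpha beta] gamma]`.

The outermost head in the paraphrase is "anchor" (specifically "canyon desert anchor"), modified by "mine garden salt".
"mine garden salt" → head "salt" (specifically "garden salt"), modifier "mine".
"garden salt" → head "salt", modifier "garden".
"canyon desert anchor" → head "anchor" (specifically "desert anchor"), modifier "canyon".
"desert anchor" → head "anchor", modifier "desert".
So the structure is [[mine [garden salt]] [canyon [desert anchor]]].

[[mine [garden salt]] [canyon [desert anchor]]]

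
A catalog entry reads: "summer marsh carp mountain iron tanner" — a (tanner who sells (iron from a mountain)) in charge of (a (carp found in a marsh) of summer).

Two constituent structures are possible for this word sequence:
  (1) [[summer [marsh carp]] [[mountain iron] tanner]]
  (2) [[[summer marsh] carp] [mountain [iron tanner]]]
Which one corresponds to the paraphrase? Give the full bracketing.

[[summer [marsh carp]] [[mountain iron] tanner]]

The paraphrase's head is the "tanner" part ("mountain iron tanner"); its modifier is "summer marsh carp".
That top-level split, carried through the inner groups, gives [[summer [marsh carp]] [[mountain iron] tanner]].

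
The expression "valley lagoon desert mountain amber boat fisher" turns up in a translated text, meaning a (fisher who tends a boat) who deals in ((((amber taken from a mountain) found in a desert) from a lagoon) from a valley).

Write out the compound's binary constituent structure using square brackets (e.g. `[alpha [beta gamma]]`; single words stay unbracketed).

[[valley [lagoon [desert [mountain amber]]]] [boat fisher]]

The outermost head in the paraphrase is "fisher" (specifically "boat fisher"), modified by "valley lagoon desert mountain amber".
Inside "valley lagoon desert mountain amber": head "amber" (specifically "lagoon desert mountain amber"), modifier "valley".
Inside "lagoon desert mountain amber": head "amber" (specifically "desert mountain amber"), modifier "lagoon".
Inside "desert mountain amber": head "amber" (specifically "mountain amber"), modifier "desert".
Inside "mountain amber": head "amber", modifier "mountain".
Inside "boat fisher": head "fisher", modifier "boat".
Assembled: [[valley [lagoon [desert [mountain amber]]]] [boat fisher]].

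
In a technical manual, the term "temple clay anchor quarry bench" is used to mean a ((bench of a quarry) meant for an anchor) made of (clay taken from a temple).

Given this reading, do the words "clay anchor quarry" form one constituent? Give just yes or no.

The top-level split is [temple clay] [anchor quarry bench]; the full structure is [[temple clay] [anchor [quarry bench]]].
"clay anchor quarry" straddles a constituent boundary, so it is not a single unit.

no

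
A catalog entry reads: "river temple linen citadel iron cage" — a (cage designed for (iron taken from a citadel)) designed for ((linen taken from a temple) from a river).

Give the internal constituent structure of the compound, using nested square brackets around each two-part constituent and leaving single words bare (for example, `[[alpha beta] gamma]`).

At the top level: head "cage" (specifically "citadel iron cage"); modifier "river temple linen".
Within "river temple linen", the head is "linen" (specifically "temple linen") and the modifier is "river".
Within "temple linen", the head is "linen" and the modifier is "temple".
Within "citadel iron cage", the head is "cage" and the modifier is "citadel iron".
Within "citadel iron", the head is "iron" and the modifier is "citadel".
So the structure is [[river [temple linen]] [[citadel iron] cage]].

[[river [temple linen]] [[citadel iron] cage]]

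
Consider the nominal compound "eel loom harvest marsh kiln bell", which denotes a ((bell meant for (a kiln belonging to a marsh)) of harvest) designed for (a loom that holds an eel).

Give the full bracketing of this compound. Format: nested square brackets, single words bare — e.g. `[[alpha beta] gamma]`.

Overall it is a kind of bell (specifically "harvest marsh kiln bell"); the modifier is "eel loom".
"eel loom" → head "loom", modifier "eel".
"harvest marsh kiln bell" → head "bell" (specifically "marsh kiln bell"), modifier "harvest".
"marsh kiln bell" → head "bell", modifier "marsh kiln".
"marsh kiln" → head "kiln", modifier "marsh".
Putting it together: [[eel loom] [harvest [[marsh kiln] bell]]].

[[eel loom] [harvest [[marsh kiln] bell]]]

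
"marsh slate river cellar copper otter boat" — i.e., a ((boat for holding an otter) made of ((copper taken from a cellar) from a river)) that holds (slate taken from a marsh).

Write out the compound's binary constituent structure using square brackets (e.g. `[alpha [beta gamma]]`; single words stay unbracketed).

Whole compound: head "boat" (specifically "river cellar copper otter boat"), modifier "marsh slate".
Within "marsh slate", the head is "slate" and the modifier is "marsh".
Within "river cellar copper otter boat", the head is "boat" (specifically "otter boat") and the modifier is "river cellar copper".
Within "river cellar copper", the head is "copper" (specifically "cellar copper") and the modifier is "river".
Within "cellar copper", the head is "copper" and the modifier is "cellar".
Within "otter boat", the head is "boat" and the modifier is "otter".
So the structure is [[marsh slate] [[river [cellar copper]] [otter boat]]].

[[marsh slate] [[river [cellar copper]] [otter boat]]]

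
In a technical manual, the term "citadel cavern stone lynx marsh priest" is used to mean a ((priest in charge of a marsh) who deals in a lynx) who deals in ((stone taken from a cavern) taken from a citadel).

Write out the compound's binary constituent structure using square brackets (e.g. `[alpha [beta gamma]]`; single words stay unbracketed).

Whole compound: head "priest" (specifically "lynx marsh priest"), modifier "citadel cavern stone".
Inside "citadel cavern stone": head "stone" (specifically "cavern stone"), modifier "citadel".
Inside "cavern stone": head "stone", modifier "cavern".
Inside "lynx marsh priest": head "priest" (specifically "marsh priest"), modifier "lynx".
Inside "marsh priest": head "priest", modifier "marsh".
So the structure is [[citadel [cavern stone]] [lynx [marsh priest]]].

[[citadel [cavern stone]] [lynx [marsh priest]]]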